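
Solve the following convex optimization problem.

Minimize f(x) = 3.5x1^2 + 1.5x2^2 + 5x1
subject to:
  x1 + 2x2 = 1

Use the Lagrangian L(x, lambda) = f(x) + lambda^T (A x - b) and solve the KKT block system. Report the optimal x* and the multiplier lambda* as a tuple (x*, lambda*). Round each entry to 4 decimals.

Form the Lagrangian:
  L(x, lambda) = (1/2) x^T Q x + c^T x + lambda^T (A x - b)
Stationarity (grad_x L = 0): Q x + c + A^T lambda = 0.
Primal feasibility: A x = b.

This gives the KKT block system:
  [ Q   A^T ] [ x     ]   [-c ]
  [ A    0  ] [ lambda ] = [ b ]

Solving the linear system:
  x*      = (-0.5484, 0.7742)
  lambda* = (-1.1613)
  f(x*)   = -0.7903

x* = (-0.5484, 0.7742), lambda* = (-1.1613)


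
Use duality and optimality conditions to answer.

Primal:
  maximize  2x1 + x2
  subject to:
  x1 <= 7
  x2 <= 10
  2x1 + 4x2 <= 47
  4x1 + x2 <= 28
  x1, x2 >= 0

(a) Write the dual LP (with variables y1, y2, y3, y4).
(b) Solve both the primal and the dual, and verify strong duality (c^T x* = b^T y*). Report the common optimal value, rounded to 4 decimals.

The standard primal-dual pair for 'max c^T x s.t. A x <= b, x >= 0' is:
  Dual:  min b^T y  s.t.  A^T y >= c,  y >= 0.

So the dual LP is:
  minimize  7y1 + 10y2 + 47y3 + 28y4
  subject to:
    y1 + 2y3 + 4y4 >= 2
    y2 + 4y3 + y4 >= 1
    y1, y2, y3, y4 >= 0

Solving the primal: x* = (4.6429, 9.4286).
  primal value c^T x* = 18.7143.
Solving the dual: y* = (0, 0, 0.1429, 0.4286).
  dual value b^T y* = 18.7143.
Strong duality: c^T x* = b^T y*. Confirmed.

18.7143


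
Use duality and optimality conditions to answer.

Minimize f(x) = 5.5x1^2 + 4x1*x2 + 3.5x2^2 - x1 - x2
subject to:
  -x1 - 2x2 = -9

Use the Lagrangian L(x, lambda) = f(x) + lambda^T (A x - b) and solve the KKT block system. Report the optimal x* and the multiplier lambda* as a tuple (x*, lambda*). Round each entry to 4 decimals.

Form the Lagrangian:
  L(x, lambda) = (1/2) x^T Q x + c^T x + lambda^T (A x - b)
Stationarity (grad_x L = 0): Q x + c + A^T lambda = 0.
Primal feasibility: A x = b.

This gives the KKT block system:
  [ Q   A^T ] [ x     ]   [-c ]
  [ A    0  ] [ lambda ] = [ b ]

Solving the linear system:
  x*      = (-0.2, 4.6)
  lambda* = (15.2)
  f(x*)   = 66.2

x* = (-0.2, 4.6), lambda* = (15.2)


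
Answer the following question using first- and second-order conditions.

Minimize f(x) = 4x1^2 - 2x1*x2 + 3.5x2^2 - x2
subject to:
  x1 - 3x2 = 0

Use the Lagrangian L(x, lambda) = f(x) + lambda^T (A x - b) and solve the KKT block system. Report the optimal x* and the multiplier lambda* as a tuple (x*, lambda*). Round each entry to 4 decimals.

Form the Lagrangian:
  L(x, lambda) = (1/2) x^T Q x + c^T x + lambda^T (A x - b)
Stationarity (grad_x L = 0): Q x + c + A^T lambda = 0.
Primal feasibility: A x = b.

This gives the KKT block system:
  [ Q   A^T ] [ x     ]   [-c ]
  [ A    0  ] [ lambda ] = [ b ]

Solving the linear system:
  x*      = (0.0448, 0.0149)
  lambda* = (-0.3284)
  f(x*)   = -0.0075

x* = (0.0448, 0.0149), lambda* = (-0.3284)


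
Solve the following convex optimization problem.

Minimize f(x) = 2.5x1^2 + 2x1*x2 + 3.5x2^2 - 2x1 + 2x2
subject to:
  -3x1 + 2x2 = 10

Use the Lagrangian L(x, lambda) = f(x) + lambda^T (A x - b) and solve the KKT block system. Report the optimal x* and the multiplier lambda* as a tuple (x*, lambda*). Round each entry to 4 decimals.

Form the Lagrangian:
  L(x, lambda) = (1/2) x^T Q x + c^T x + lambda^T (A x - b)
Stationarity (grad_x L = 0): Q x + c + A^T lambda = 0.
Primal feasibility: A x = b.

This gives the KKT block system:
  [ Q   A^T ] [ x     ]   [-c ]
  [ A    0  ] [ lambda ] = [ b ]

Solving the linear system:
  x*      = (-2.3738, 1.4393)
  lambda* = (-3.6636)
  f(x*)   = 22.1308

x* = (-2.3738, 1.4393), lambda* = (-3.6636)


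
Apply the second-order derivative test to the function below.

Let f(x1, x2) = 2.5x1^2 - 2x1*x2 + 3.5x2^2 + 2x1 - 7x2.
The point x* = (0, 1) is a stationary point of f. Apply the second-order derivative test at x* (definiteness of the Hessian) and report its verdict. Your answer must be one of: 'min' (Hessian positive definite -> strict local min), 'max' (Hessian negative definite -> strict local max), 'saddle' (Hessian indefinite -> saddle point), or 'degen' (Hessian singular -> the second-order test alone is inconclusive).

Compute the Hessian H = grad^2 f:
  H = [[5, -2], [-2, 7]]
Verify stationarity: grad f(x*) = H x* + g = (0, 0).
Eigenvalues of H: 3.7639, 8.2361.
Both eigenvalues > 0, so H is positive definite -> x* is a strict local min.

min


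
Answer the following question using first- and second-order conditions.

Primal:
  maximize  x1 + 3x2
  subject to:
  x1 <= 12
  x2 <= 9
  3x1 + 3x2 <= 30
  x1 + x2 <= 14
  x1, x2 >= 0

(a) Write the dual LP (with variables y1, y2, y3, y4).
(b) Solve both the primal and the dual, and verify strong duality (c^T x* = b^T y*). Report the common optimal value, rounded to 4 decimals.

The standard primal-dual pair for 'max c^T x s.t. A x <= b, x >= 0' is:
  Dual:  min b^T y  s.t.  A^T y >= c,  y >= 0.

So the dual LP is:
  minimize  12y1 + 9y2 + 30y3 + 14y4
  subject to:
    y1 + 3y3 + y4 >= 1
    y2 + 3y3 + y4 >= 3
    y1, y2, y3, y4 >= 0

Solving the primal: x* = (1, 9).
  primal value c^T x* = 28.
Solving the dual: y* = (0, 2, 0.3333, 0).
  dual value b^T y* = 28.
Strong duality: c^T x* = b^T y*. Confirmed.

28


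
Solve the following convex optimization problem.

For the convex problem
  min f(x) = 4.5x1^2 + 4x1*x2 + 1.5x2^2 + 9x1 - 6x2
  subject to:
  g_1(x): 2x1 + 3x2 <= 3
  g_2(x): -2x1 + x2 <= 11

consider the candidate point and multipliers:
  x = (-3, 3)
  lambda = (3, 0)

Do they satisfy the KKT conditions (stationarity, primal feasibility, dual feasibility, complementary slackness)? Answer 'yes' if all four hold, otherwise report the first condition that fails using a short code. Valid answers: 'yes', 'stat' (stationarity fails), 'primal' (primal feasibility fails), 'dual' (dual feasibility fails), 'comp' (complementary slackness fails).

Gradient of f: grad f(x) = Q x + c = (-6, -9)
Constraint values g_i(x) = a_i^T x - b_i:
  g_1((-3, 3)) = 0
  g_2((-3, 3)) = -2
Stationarity residual: grad f(x) + sum_i lambda_i a_i = (0, 0)
  -> stationarity OK
Primal feasibility (all g_i <= 0): OK
Dual feasibility (all lambda_i >= 0): OK
Complementary slackness (lambda_i * g_i(x) = 0 for all i): OK

Verdict: yes, KKT holds.

yes


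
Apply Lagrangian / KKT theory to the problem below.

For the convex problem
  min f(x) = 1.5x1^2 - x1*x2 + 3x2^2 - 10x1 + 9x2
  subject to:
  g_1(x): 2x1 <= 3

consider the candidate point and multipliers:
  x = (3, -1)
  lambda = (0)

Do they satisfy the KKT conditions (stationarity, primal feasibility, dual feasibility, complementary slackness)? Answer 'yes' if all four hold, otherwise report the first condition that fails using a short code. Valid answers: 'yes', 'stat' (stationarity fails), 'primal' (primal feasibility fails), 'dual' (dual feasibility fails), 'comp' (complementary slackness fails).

Gradient of f: grad f(x) = Q x + c = (0, 0)
Constraint values g_i(x) = a_i^T x - b_i:
  g_1((3, -1)) = 3
Stationarity residual: grad f(x) + sum_i lambda_i a_i = (0, 0)
  -> stationarity OK
Primal feasibility (all g_i <= 0): FAILS
Dual feasibility (all lambda_i >= 0): OK
Complementary slackness (lambda_i * g_i(x) = 0 for all i): OK

Verdict: the first failing condition is primal_feasibility -> primal.

primal


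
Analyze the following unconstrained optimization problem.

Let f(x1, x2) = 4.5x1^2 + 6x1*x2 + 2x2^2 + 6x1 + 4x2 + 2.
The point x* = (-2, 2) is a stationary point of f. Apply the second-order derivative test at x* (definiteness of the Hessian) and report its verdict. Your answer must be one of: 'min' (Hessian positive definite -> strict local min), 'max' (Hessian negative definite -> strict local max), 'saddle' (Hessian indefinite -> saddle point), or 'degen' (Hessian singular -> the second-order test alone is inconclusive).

Compute the Hessian H = grad^2 f:
  H = [[9, 6], [6, 4]]
Verify stationarity: grad f(x*) = H x* + g = (0, 0).
Eigenvalues of H: 0, 13.
H has a zero eigenvalue (singular; positive semidefinite but not definite), so H is neither positive definite, negative definite, nor indefinite. The second-order test alone is inconclusive -> degen.
(Indeed, f is constant along the null direction of H through x*, so x* is not a strict local extremum.)

degen


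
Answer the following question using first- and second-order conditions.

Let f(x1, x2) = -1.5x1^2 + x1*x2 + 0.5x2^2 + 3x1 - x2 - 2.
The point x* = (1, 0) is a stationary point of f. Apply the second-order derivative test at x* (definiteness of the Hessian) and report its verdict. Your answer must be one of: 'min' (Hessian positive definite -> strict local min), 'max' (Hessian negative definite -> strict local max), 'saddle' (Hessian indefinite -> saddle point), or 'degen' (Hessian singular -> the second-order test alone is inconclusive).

Compute the Hessian H = grad^2 f:
  H = [[-3, 1], [1, 1]]
Verify stationarity: grad f(x*) = H x* + g = (0, 0).
Eigenvalues of H: -3.2361, 1.2361.
Eigenvalues have mixed signs, so H is indefinite -> x* is a saddle point.

saddle


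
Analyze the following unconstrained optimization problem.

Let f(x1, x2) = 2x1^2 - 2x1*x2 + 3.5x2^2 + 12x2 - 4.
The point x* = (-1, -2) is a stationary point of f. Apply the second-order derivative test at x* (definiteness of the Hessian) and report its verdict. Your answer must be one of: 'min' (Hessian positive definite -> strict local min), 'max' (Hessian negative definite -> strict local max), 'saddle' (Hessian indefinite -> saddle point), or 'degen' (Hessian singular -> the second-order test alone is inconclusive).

Compute the Hessian H = grad^2 f:
  H = [[4, -2], [-2, 7]]
Verify stationarity: grad f(x*) = H x* + g = (0, 0).
Eigenvalues of H: 3, 8.
Both eigenvalues > 0, so H is positive definite -> x* is a strict local min.

min


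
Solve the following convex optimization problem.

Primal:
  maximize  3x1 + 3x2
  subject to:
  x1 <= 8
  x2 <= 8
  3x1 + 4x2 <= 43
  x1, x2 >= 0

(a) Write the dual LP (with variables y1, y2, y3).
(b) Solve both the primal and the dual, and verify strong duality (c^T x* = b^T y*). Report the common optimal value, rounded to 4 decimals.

The standard primal-dual pair for 'max c^T x s.t. A x <= b, x >= 0' is:
  Dual:  min b^T y  s.t.  A^T y >= c,  y >= 0.

So the dual LP is:
  minimize  8y1 + 8y2 + 43y3
  subject to:
    y1 + 3y3 >= 3
    y2 + 4y3 >= 3
    y1, y2, y3 >= 0

Solving the primal: x* = (8, 4.75).
  primal value c^T x* = 38.25.
Solving the dual: y* = (0.75, 0, 0.75).
  dual value b^T y* = 38.25.
Strong duality: c^T x* = b^T y*. Confirmed.

38.25


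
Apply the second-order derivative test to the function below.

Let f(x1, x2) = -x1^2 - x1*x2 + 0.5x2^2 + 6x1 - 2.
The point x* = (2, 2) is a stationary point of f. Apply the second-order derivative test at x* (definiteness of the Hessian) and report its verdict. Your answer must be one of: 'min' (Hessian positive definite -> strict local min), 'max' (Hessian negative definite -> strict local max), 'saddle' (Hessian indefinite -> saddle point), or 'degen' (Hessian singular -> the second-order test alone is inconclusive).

Compute the Hessian H = grad^2 f:
  H = [[-2, -1], [-1, 1]]
Verify stationarity: grad f(x*) = H x* + g = (0, 0).
Eigenvalues of H: -2.3028, 1.3028.
Eigenvalues have mixed signs, so H is indefinite -> x* is a saddle point.

saddle


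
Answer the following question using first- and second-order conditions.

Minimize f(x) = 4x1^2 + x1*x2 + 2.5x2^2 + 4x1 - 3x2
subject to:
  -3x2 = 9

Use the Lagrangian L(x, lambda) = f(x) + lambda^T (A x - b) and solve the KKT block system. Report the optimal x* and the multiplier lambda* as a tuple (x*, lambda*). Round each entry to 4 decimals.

Form the Lagrangian:
  L(x, lambda) = (1/2) x^T Q x + c^T x + lambda^T (A x - b)
Stationarity (grad_x L = 0): Q x + c + A^T lambda = 0.
Primal feasibility: A x = b.

This gives the KKT block system:
  [ Q   A^T ] [ x     ]   [-c ]
  [ A    0  ] [ lambda ] = [ b ]

Solving the linear system:
  x*      = (-0.125, -3)
  lambda* = (-6.0417)
  f(x*)   = 31.4375

x* = (-0.125, -3), lambda* = (-6.0417)


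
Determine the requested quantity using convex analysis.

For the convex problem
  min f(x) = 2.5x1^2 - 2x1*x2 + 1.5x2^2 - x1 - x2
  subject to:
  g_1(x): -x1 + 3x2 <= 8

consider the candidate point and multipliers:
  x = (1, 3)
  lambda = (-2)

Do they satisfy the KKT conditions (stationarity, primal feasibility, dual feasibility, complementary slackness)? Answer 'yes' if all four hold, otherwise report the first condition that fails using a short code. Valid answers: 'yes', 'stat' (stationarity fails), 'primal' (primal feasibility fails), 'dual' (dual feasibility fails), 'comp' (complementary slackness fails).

Gradient of f: grad f(x) = Q x + c = (-2, 6)
Constraint values g_i(x) = a_i^T x - b_i:
  g_1((1, 3)) = 0
Stationarity residual: grad f(x) + sum_i lambda_i a_i = (0, 0)
  -> stationarity OK
Primal feasibility (all g_i <= 0): OK
Dual feasibility (all lambda_i >= 0): FAILS
Complementary slackness (lambda_i * g_i(x) = 0 for all i): OK

Verdict: the first failing condition is dual_feasibility -> dual.

dual


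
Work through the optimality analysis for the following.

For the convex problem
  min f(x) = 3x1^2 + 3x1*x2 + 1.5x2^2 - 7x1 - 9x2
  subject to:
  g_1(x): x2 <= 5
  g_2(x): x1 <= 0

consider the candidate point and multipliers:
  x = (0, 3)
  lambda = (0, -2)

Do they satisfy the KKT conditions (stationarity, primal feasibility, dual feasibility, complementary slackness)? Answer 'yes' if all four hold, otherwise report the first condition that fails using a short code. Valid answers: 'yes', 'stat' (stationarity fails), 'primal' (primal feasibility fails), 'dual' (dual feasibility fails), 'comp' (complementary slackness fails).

Gradient of f: grad f(x) = Q x + c = (2, 0)
Constraint values g_i(x) = a_i^T x - b_i:
  g_1((0, 3)) = -2
  g_2((0, 3)) = 0
Stationarity residual: grad f(x) + sum_i lambda_i a_i = (0, 0)
  -> stationarity OK
Primal feasibility (all g_i <= 0): OK
Dual feasibility (all lambda_i >= 0): FAILS
Complementary slackness (lambda_i * g_i(x) = 0 for all i): OK

Verdict: the first failing condition is dual_feasibility -> dual.

dual


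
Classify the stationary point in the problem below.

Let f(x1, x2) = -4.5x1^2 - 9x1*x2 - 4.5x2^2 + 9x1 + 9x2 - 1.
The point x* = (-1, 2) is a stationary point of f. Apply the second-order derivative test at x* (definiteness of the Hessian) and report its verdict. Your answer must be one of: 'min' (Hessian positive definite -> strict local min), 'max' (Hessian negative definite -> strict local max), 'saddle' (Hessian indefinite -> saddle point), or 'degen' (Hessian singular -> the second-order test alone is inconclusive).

Compute the Hessian H = grad^2 f:
  H = [[-9, -9], [-9, -9]]
Verify stationarity: grad f(x*) = H x* + g = (0, 0).
Eigenvalues of H: -18, 0.
H has a zero eigenvalue (singular; negative semidefinite but not definite), so H is neither positive definite, negative definite, nor indefinite. The second-order test alone is inconclusive -> degen.
(Indeed, f is constant along the null direction of H through x*, so x* is not a strict local extremum.)

degen


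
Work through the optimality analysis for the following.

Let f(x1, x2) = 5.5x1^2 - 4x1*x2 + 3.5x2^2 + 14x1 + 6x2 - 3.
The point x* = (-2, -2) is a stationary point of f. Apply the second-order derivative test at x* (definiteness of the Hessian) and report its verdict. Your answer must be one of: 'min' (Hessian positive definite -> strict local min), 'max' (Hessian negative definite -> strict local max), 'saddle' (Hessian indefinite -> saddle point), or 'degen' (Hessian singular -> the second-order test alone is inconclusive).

Compute the Hessian H = grad^2 f:
  H = [[11, -4], [-4, 7]]
Verify stationarity: grad f(x*) = H x* + g = (0, 0).
Eigenvalues of H: 4.5279, 13.4721.
Both eigenvalues > 0, so H is positive definite -> x* is a strict local min.

min


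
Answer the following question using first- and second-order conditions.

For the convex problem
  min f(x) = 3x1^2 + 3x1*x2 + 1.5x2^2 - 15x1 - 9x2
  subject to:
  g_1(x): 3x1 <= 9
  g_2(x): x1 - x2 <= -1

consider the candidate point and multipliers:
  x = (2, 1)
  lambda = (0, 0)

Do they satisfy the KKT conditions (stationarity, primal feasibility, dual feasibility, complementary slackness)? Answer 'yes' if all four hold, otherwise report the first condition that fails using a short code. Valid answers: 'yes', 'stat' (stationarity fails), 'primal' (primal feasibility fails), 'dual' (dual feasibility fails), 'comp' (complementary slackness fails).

Gradient of f: grad f(x) = Q x + c = (0, 0)
Constraint values g_i(x) = a_i^T x - b_i:
  g_1((2, 1)) = -3
  g_2((2, 1)) = 2
Stationarity residual: grad f(x) + sum_i lambda_i a_i = (0, 0)
  -> stationarity OK
Primal feasibility (all g_i <= 0): FAILS
Dual feasibility (all lambda_i >= 0): OK
Complementary slackness (lambda_i * g_i(x) = 0 for all i): OK

Verdict: the first failing condition is primal_feasibility -> primal.

primal


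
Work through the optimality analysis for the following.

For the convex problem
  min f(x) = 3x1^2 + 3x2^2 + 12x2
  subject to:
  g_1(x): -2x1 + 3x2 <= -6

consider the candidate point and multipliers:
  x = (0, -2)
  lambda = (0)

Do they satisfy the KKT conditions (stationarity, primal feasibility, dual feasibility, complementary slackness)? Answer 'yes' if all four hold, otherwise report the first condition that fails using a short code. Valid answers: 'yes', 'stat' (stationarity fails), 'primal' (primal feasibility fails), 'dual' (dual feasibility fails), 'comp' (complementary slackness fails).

Gradient of f: grad f(x) = Q x + c = (0, 0)
Constraint values g_i(x) = a_i^T x - b_i:
  g_1((0, -2)) = 0
Stationarity residual: grad f(x) + sum_i lambda_i a_i = (0, 0)
  -> stationarity OK
Primal feasibility (all g_i <= 0): OK
Dual feasibility (all lambda_i >= 0): OK
Complementary slackness (lambda_i * g_i(x) = 0 for all i): OK

Verdict: yes, KKT holds.

yes


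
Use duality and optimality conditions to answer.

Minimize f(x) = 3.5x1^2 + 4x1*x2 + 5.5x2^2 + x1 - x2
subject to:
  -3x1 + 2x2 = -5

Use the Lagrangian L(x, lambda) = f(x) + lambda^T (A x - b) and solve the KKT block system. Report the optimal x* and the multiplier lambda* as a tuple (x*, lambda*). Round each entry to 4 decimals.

Form the Lagrangian:
  L(x, lambda) = (1/2) x^T Q x + c^T x + lambda^T (A x - b)
Stationarity (grad_x L = 0): Q x + c + A^T lambda = 0.
Primal feasibility: A x = b.

This gives the KKT block system:
  [ Q   A^T ] [ x     ]   [-c ]
  [ A    0  ] [ lambda ] = [ b ]

Solving the linear system:
  x*      = (1.1829, -0.7257)
  lambda* = (2.1257)
  f(x*)   = 6.2686

x* = (1.1829, -0.7257), lambda* = (2.1257)


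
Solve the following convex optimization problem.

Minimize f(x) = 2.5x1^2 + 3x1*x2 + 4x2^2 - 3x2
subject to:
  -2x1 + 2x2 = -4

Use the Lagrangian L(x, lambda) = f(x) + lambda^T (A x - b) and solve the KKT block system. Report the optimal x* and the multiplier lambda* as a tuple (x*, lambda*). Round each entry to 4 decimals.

Form the Lagrangian:
  L(x, lambda) = (1/2) x^T Q x + c^T x + lambda^T (A x - b)
Stationarity (grad_x L = 0): Q x + c + A^T lambda = 0.
Primal feasibility: A x = b.

This gives the KKT block system:
  [ Q   A^T ] [ x     ]   [-c ]
  [ A    0  ] [ lambda ] = [ b ]

Solving the linear system:
  x*      = (1.3158, -0.6842)
  lambda* = (2.2632)
  f(x*)   = 5.5526

x* = (1.3158, -0.6842), lambda* = (2.2632)


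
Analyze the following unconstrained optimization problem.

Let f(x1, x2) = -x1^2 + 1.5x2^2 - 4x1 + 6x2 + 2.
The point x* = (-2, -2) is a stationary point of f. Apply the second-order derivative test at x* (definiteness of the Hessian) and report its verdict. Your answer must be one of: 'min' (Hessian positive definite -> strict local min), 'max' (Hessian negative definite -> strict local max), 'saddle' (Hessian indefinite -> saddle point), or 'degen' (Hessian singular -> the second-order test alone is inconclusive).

Compute the Hessian H = grad^2 f:
  H = [[-2, 0], [0, 3]]
Verify stationarity: grad f(x*) = H x* + g = (0, 0).
Eigenvalues of H: -2, 3.
Eigenvalues have mixed signs, so H is indefinite -> x* is a saddle point.

saddle


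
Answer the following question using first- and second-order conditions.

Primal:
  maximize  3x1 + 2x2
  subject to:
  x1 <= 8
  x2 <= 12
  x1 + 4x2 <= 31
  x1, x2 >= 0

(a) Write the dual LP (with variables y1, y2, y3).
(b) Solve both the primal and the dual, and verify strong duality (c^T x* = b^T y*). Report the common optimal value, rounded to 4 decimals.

The standard primal-dual pair for 'max c^T x s.t. A x <= b, x >= 0' is:
  Dual:  min b^T y  s.t.  A^T y >= c,  y >= 0.

So the dual LP is:
  minimize  8y1 + 12y2 + 31y3
  subject to:
    y1 + y3 >= 3
    y2 + 4y3 >= 2
    y1, y2, y3 >= 0

Solving the primal: x* = (8, 5.75).
  primal value c^T x* = 35.5.
Solving the dual: y* = (2.5, 0, 0.5).
  dual value b^T y* = 35.5.
Strong duality: c^T x* = b^T y*. Confirmed.

35.5


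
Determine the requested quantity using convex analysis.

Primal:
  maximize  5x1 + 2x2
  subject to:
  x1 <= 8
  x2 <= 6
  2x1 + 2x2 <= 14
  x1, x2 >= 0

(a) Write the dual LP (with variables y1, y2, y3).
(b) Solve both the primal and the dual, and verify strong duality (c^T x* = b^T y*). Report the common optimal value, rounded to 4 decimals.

The standard primal-dual pair for 'max c^T x s.t. A x <= b, x >= 0' is:
  Dual:  min b^T y  s.t.  A^T y >= c,  y >= 0.

So the dual LP is:
  minimize  8y1 + 6y2 + 14y3
  subject to:
    y1 + 2y3 >= 5
    y2 + 2y3 >= 2
    y1, y2, y3 >= 0

Solving the primal: x* = (7, 0).
  primal value c^T x* = 35.
Solving the dual: y* = (0, 0, 2.5).
  dual value b^T y* = 35.
Strong duality: c^T x* = b^T y*. Confirmed.

35


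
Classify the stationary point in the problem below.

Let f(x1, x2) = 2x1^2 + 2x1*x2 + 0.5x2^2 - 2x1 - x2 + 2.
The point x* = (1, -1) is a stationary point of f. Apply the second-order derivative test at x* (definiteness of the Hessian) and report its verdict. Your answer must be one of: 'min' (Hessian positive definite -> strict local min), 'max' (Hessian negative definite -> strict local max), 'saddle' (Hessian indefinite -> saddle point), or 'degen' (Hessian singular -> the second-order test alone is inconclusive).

Compute the Hessian H = grad^2 f:
  H = [[4, 2], [2, 1]]
Verify stationarity: grad f(x*) = H x* + g = (0, 0).
Eigenvalues of H: 0, 5.
H has a zero eigenvalue (singular; positive semidefinite but not definite), so H is neither positive definite, negative definite, nor indefinite. The second-order test alone is inconclusive -> degen.
(Indeed, f is constant along the null direction of H through x*, so x* is not a strict local extremum.)

degen


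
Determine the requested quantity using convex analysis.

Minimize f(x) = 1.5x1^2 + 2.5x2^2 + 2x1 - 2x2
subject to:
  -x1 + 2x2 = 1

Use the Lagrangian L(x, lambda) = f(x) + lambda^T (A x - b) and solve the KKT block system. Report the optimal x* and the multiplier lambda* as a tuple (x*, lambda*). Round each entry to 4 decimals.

Form the Lagrangian:
  L(x, lambda) = (1/2) x^T Q x + c^T x + lambda^T (A x - b)
Stationarity (grad_x L = 0): Q x + c + A^T lambda = 0.
Primal feasibility: A x = b.

This gives the KKT block system:
  [ Q   A^T ] [ x     ]   [-c ]
  [ A    0  ] [ lambda ] = [ b ]

Solving the linear system:
  x*      = (-0.5294, 0.2353)
  lambda* = (0.4118)
  f(x*)   = -0.9706

x* = (-0.5294, 0.2353), lambda* = (0.4118)


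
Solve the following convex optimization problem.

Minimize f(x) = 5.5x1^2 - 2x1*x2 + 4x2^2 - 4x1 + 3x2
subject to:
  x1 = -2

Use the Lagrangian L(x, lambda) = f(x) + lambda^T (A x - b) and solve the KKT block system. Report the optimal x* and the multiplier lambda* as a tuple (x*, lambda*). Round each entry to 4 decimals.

Form the Lagrangian:
  L(x, lambda) = (1/2) x^T Q x + c^T x + lambda^T (A x - b)
Stationarity (grad_x L = 0): Q x + c + A^T lambda = 0.
Primal feasibility: A x = b.

This gives the KKT block system:
  [ Q   A^T ] [ x     ]   [-c ]
  [ A    0  ] [ lambda ] = [ b ]

Solving the linear system:
  x*      = (-2, -0.875)
  lambda* = (24.25)
  f(x*)   = 26.9375

x* = (-2, -0.875), lambda* = (24.25)


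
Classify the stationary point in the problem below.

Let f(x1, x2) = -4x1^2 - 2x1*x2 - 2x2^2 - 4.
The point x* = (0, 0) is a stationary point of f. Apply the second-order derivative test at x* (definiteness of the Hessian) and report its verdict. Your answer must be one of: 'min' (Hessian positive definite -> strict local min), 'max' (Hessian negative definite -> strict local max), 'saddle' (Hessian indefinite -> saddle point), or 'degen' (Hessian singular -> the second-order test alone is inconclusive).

Compute the Hessian H = grad^2 f:
  H = [[-8, -2], [-2, -4]]
Verify stationarity: grad f(x*) = H x* + g = (0, 0).
Eigenvalues of H: -8.8284, -3.1716.
Both eigenvalues < 0, so H is negative definite -> x* is a strict local max.

max


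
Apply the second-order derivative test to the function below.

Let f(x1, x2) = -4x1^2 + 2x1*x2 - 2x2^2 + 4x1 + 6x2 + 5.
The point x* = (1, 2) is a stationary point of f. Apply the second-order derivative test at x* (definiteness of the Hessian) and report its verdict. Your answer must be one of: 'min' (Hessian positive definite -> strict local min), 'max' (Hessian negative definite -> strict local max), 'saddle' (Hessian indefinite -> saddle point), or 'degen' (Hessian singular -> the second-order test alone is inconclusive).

Compute the Hessian H = grad^2 f:
  H = [[-8, 2], [2, -4]]
Verify stationarity: grad f(x*) = H x* + g = (0, 0).
Eigenvalues of H: -8.8284, -3.1716.
Both eigenvalues < 0, so H is negative definite -> x* is a strict local max.

max


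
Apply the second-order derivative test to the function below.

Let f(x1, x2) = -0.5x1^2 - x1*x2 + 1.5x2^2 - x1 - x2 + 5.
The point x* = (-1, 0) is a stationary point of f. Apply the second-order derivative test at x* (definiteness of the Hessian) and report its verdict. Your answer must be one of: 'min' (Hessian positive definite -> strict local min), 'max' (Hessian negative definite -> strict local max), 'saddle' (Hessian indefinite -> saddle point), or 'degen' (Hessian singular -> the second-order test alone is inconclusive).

Compute the Hessian H = grad^2 f:
  H = [[-1, -1], [-1, 3]]
Verify stationarity: grad f(x*) = H x* + g = (0, 0).
Eigenvalues of H: -1.2361, 3.2361.
Eigenvalues have mixed signs, so H is indefinite -> x* is a saddle point.

saddle


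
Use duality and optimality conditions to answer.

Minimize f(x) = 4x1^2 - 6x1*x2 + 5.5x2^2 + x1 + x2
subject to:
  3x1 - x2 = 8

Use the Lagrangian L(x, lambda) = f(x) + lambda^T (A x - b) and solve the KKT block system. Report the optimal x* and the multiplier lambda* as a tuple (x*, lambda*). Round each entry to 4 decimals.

Form the Lagrangian:
  L(x, lambda) = (1/2) x^T Q x + c^T x + lambda^T (A x - b)
Stationarity (grad_x L = 0): Q x + c + A^T lambda = 0.
Primal feasibility: A x = b.

This gives the KKT block system:
  [ Q   A^T ] [ x     ]   [-c ]
  [ A    0  ] [ lambda ] = [ b ]

Solving the linear system:
  x*      = (2.9859, 0.9577)
  lambda* = (-6.3803)
  f(x*)   = 27.493

x* = (2.9859, 0.9577), lambda* = (-6.3803)


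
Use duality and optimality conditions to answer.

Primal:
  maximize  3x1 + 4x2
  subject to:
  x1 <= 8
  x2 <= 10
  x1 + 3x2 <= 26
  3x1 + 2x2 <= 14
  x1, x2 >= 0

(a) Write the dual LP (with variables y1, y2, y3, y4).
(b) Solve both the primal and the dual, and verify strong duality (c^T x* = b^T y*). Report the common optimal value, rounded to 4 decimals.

The standard primal-dual pair for 'max c^T x s.t. A x <= b, x >= 0' is:
  Dual:  min b^T y  s.t.  A^T y >= c,  y >= 0.

So the dual LP is:
  minimize  8y1 + 10y2 + 26y3 + 14y4
  subject to:
    y1 + y3 + 3y4 >= 3
    y2 + 3y3 + 2y4 >= 4
    y1, y2, y3, y4 >= 0

Solving the primal: x* = (0, 7).
  primal value c^T x* = 28.
Solving the dual: y* = (0, 0, 0, 2).
  dual value b^T y* = 28.
Strong duality: c^T x* = b^T y*. Confirmed.

28


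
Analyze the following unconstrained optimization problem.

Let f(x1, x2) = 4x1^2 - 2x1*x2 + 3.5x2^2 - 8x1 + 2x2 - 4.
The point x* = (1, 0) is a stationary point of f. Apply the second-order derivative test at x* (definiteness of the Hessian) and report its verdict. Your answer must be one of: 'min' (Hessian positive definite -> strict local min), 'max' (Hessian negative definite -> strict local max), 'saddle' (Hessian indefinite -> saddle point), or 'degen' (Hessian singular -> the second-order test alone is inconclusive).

Compute the Hessian H = grad^2 f:
  H = [[8, -2], [-2, 7]]
Verify stationarity: grad f(x*) = H x* + g = (0, 0).
Eigenvalues of H: 5.4384, 9.5616.
Both eigenvalues > 0, so H is positive definite -> x* is a strict local min.

min


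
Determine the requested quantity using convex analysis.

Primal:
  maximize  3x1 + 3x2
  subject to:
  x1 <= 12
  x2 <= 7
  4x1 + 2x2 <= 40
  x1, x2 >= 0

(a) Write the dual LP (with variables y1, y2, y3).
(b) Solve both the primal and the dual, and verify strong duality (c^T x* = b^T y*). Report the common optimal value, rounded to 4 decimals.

The standard primal-dual pair for 'max c^T x s.t. A x <= b, x >= 0' is:
  Dual:  min b^T y  s.t.  A^T y >= c,  y >= 0.

So the dual LP is:
  minimize  12y1 + 7y2 + 40y3
  subject to:
    y1 + 4y3 >= 3
    y2 + 2y3 >= 3
    y1, y2, y3 >= 0

Solving the primal: x* = (6.5, 7).
  primal value c^T x* = 40.5.
Solving the dual: y* = (0, 1.5, 0.75).
  dual value b^T y* = 40.5.
Strong duality: c^T x* = b^T y*. Confirmed.

40.5


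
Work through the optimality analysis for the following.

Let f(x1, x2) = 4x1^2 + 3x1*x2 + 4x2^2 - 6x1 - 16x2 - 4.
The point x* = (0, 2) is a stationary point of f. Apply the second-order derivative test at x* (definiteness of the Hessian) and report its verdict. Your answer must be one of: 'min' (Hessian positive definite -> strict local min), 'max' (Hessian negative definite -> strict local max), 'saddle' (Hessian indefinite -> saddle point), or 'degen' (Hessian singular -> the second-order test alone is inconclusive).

Compute the Hessian H = grad^2 f:
  H = [[8, 3], [3, 8]]
Verify stationarity: grad f(x*) = H x* + g = (0, 0).
Eigenvalues of H: 5, 11.
Both eigenvalues > 0, so H is positive definite -> x* is a strict local min.

min


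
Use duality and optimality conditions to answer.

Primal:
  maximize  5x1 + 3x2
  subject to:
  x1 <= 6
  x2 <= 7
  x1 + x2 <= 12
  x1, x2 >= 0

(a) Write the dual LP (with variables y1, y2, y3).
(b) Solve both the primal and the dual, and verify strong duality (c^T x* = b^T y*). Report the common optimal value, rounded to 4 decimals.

The standard primal-dual pair for 'max c^T x s.t. A x <= b, x >= 0' is:
  Dual:  min b^T y  s.t.  A^T y >= c,  y >= 0.

So the dual LP is:
  minimize  6y1 + 7y2 + 12y3
  subject to:
    y1 + y3 >= 5
    y2 + y3 >= 3
    y1, y2, y3 >= 0

Solving the primal: x* = (6, 6).
  primal value c^T x* = 48.
Solving the dual: y* = (2, 0, 3).
  dual value b^T y* = 48.
Strong duality: c^T x* = b^T y*. Confirmed.

48


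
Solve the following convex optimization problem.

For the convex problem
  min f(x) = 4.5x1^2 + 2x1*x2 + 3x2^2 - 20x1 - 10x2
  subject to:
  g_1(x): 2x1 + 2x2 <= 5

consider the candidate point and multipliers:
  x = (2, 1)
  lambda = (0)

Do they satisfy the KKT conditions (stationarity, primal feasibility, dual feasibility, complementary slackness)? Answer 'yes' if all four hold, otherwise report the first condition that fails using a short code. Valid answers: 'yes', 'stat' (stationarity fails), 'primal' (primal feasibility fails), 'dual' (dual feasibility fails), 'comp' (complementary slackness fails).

Gradient of f: grad f(x) = Q x + c = (0, 0)
Constraint values g_i(x) = a_i^T x - b_i:
  g_1((2, 1)) = 1
Stationarity residual: grad f(x) + sum_i lambda_i a_i = (0, 0)
  -> stationarity OK
Primal feasibility (all g_i <= 0): FAILS
Dual feasibility (all lambda_i >= 0): OK
Complementary slackness (lambda_i * g_i(x) = 0 for all i): OK

Verdict: the first failing condition is primal_feasibility -> primal.

primal


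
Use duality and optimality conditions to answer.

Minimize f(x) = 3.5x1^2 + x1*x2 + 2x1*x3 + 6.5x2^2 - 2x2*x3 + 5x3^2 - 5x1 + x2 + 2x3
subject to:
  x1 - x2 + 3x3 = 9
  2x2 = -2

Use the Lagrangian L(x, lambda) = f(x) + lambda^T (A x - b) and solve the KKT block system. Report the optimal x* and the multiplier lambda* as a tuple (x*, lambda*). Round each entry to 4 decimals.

Form the Lagrangian:
  L(x, lambda) = (1/2) x^T Q x + c^T x + lambda^T (A x - b)
Stationarity (grad_x L = 0): Q x + c + A^T lambda = 0.
Primal feasibility: A x = b.

This gives the KKT block system:
  [ Q   A^T ] [ x     ]   [-c ]
  [ A    0  ] [ lambda ] = [ b ]

Solving the linear system:
  x*      = (1.6066, -1, 2.1311)
  lambda* = (-9.5082, 2.5738)
  f(x*)   = 42.9754

x* = (1.6066, -1, 2.1311), lambda* = (-9.5082, 2.5738)


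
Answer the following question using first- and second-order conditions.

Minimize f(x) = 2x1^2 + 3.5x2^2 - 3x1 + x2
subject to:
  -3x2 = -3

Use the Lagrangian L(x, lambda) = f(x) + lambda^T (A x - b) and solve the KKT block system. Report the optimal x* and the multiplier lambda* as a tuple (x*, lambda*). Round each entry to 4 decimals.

Form the Lagrangian:
  L(x, lambda) = (1/2) x^T Q x + c^T x + lambda^T (A x - b)
Stationarity (grad_x L = 0): Q x + c + A^T lambda = 0.
Primal feasibility: A x = b.

This gives the KKT block system:
  [ Q   A^T ] [ x     ]   [-c ]
  [ A    0  ] [ lambda ] = [ b ]

Solving the linear system:
  x*      = (0.75, 1)
  lambda* = (2.6667)
  f(x*)   = 3.375

x* = (0.75, 1), lambda* = (2.6667)


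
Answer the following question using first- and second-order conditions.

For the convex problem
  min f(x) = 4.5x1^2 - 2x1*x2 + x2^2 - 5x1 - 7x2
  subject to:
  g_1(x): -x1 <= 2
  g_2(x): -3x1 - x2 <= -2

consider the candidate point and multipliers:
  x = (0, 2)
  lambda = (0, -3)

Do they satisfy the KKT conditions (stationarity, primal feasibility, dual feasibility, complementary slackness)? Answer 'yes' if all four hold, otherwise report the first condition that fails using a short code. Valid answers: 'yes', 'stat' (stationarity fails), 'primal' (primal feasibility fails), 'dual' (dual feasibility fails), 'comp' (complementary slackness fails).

Gradient of f: grad f(x) = Q x + c = (-9, -3)
Constraint values g_i(x) = a_i^T x - b_i:
  g_1((0, 2)) = -2
  g_2((0, 2)) = 0
Stationarity residual: grad f(x) + sum_i lambda_i a_i = (0, 0)
  -> stationarity OK
Primal feasibility (all g_i <= 0): OK
Dual feasibility (all lambda_i >= 0): FAILS
Complementary slackness (lambda_i * g_i(x) = 0 for all i): OK

Verdict: the first failing condition is dual_feasibility -> dual.

dual


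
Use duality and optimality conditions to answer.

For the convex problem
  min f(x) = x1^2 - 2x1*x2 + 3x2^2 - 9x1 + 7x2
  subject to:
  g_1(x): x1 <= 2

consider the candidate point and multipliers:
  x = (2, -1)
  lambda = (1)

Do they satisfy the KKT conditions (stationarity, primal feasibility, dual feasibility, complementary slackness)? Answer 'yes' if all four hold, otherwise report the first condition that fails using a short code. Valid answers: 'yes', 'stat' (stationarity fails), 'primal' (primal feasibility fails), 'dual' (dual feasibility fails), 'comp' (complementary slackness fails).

Gradient of f: grad f(x) = Q x + c = (-3, -3)
Constraint values g_i(x) = a_i^T x - b_i:
  g_1((2, -1)) = 0
Stationarity residual: grad f(x) + sum_i lambda_i a_i = (-2, -3)
  -> stationarity FAILS
Primal feasibility (all g_i <= 0): OK
Dual feasibility (all lambda_i >= 0): OK
Complementary slackness (lambda_i * g_i(x) = 0 for all i): OK

Verdict: the first failing condition is stationarity -> stat.

stat


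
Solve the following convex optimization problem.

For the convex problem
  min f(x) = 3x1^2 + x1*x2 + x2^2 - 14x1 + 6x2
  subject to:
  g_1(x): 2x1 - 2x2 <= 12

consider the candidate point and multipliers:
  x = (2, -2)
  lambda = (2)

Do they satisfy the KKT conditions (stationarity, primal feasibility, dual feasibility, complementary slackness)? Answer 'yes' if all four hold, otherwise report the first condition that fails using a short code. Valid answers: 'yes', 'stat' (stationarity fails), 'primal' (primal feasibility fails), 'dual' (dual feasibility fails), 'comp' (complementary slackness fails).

Gradient of f: grad f(x) = Q x + c = (-4, 4)
Constraint values g_i(x) = a_i^T x - b_i:
  g_1((2, -2)) = -4
Stationarity residual: grad f(x) + sum_i lambda_i a_i = (0, 0)
  -> stationarity OK
Primal feasibility (all g_i <= 0): OK
Dual feasibility (all lambda_i >= 0): OK
Complementary slackness (lambda_i * g_i(x) = 0 for all i): FAILS

Verdict: the first failing condition is complementary_slackness -> comp.

comp


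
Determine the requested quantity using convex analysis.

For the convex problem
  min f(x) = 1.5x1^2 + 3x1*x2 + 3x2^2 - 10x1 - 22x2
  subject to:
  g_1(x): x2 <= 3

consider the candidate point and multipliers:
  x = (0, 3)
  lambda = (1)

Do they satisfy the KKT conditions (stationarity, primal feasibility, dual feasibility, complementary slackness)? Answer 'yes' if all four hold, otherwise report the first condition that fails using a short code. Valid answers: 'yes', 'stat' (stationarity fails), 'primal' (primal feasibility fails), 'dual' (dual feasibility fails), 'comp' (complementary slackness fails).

Gradient of f: grad f(x) = Q x + c = (-1, -4)
Constraint values g_i(x) = a_i^T x - b_i:
  g_1((0, 3)) = 0
Stationarity residual: grad f(x) + sum_i lambda_i a_i = (-1, -3)
  -> stationarity FAILS
Primal feasibility (all g_i <= 0): OK
Dual feasibility (all lambda_i >= 0): OK
Complementary slackness (lambda_i * g_i(x) = 0 for all i): OK

Verdict: the first failing condition is stationarity -> stat.

stat


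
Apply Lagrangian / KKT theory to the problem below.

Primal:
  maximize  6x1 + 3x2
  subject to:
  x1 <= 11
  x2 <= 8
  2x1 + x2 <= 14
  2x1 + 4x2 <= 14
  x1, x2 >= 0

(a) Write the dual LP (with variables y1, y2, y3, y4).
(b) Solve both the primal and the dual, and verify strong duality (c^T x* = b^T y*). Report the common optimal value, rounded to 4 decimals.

The standard primal-dual pair for 'max c^T x s.t. A x <= b, x >= 0' is:
  Dual:  min b^T y  s.t.  A^T y >= c,  y >= 0.

So the dual LP is:
  minimize  11y1 + 8y2 + 14y3 + 14y4
  subject to:
    y1 + 2y3 + 2y4 >= 6
    y2 + y3 + 4y4 >= 3
    y1, y2, y3, y4 >= 0

Solving the primal: x* = (7, 0).
  primal value c^T x* = 42.
Solving the dual: y* = (0, 0, 0, 3).
  dual value b^T y* = 42.
Strong duality: c^T x* = b^T y*. Confirmed.

42


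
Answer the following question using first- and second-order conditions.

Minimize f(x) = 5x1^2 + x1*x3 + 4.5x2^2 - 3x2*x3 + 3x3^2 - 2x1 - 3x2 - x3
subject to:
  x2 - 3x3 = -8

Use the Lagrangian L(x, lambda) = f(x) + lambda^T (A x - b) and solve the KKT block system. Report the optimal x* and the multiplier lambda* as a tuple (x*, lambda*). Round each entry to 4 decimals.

Form the Lagrangian:
  L(x, lambda) = (1/2) x^T Q x + c^T x + lambda^T (A x - b)
Stationarity (grad_x L = 0): Q x + c + A^T lambda = 0.
Primal feasibility: A x = b.

This gives the KKT block system:
  [ Q   A^T ] [ x     ]   [-c ]
  [ A    0  ] [ lambda ] = [ b ]

Solving the linear system:
  x*      = (-0.0929, 0.7866, 2.9289)
  lambda* = (4.7068)
  f(x*)   = 16.2758

x* = (-0.0929, 0.7866, 2.9289), lambda* = (4.7068)


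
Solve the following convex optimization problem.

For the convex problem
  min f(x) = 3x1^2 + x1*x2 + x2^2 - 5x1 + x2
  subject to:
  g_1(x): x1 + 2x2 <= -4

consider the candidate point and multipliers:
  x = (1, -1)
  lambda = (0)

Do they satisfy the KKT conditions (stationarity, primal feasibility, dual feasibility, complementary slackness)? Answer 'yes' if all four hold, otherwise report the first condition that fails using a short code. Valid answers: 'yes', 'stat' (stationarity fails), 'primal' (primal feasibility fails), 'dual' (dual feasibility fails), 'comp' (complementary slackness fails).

Gradient of f: grad f(x) = Q x + c = (0, 0)
Constraint values g_i(x) = a_i^T x - b_i:
  g_1((1, -1)) = 3
Stationarity residual: grad f(x) + sum_i lambda_i a_i = (0, 0)
  -> stationarity OK
Primal feasibility (all g_i <= 0): FAILS
Dual feasibility (all lambda_i >= 0): OK
Complementary slackness (lambda_i * g_i(x) = 0 for all i): OK

Verdict: the first failing condition is primal_feasibility -> primal.

primal
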